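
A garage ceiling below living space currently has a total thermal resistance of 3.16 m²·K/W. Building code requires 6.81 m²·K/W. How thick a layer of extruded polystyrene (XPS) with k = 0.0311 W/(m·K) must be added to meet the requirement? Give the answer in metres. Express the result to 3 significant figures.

0.114 m

ΔR = 6.81 − 3.16 = 3.65 m²·K/W
L = ΔR × k = 3.65 × 0.0311 = 0.1135 m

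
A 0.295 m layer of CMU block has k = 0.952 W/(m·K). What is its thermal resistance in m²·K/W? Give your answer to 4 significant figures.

0.3099 m²·K/W

R = L/k = 0.295/0.952 = 0.30987 m²·K/W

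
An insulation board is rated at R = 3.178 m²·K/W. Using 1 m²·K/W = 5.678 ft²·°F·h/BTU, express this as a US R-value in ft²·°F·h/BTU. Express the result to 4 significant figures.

18.04 ft²·°F·h/BTU

R_US = 3.178 × 5.678 = 18.045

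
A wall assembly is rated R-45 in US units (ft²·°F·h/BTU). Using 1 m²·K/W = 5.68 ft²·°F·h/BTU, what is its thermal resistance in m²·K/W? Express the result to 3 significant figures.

R_SI = 45/5.68 = 7.923

7.92 m²·K/W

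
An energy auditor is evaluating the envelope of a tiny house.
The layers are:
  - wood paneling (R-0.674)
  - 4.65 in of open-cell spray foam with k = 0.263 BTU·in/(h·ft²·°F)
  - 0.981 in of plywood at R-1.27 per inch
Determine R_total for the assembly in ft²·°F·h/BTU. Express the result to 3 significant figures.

19.6 ft²·°F·h/BTU

4.65/0.263 = 17.68
0.981 × 1.27 = 1.246
R_total = 0.674 + 17.68 + 1.246 = 19.6 ft²·°F·h/BTU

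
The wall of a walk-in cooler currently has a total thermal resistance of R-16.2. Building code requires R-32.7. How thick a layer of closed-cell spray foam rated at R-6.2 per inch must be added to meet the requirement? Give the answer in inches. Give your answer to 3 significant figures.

ΔR = 32.7 − 16.2 = 16.5 ft²·°F·h/BTU
L = ΔR / (R/in) = 16.5/6.2 = 2.661 in

2.66 in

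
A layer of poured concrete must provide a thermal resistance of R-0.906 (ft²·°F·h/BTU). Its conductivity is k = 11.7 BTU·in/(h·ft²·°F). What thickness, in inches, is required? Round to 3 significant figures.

10.6 in

L = R × k = 0.906 × 11.7 = 10.6 in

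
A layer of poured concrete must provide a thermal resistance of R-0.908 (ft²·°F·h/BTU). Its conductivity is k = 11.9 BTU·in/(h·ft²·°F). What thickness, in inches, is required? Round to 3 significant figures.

L = R × k = 0.908 × 11.9 = 10.81 in

10.8 in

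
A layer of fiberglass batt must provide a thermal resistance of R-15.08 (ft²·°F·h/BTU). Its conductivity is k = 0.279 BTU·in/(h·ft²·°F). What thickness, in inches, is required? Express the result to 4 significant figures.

4.207 in

L = R × k = 15.08 × 0.279 = 4.2073 in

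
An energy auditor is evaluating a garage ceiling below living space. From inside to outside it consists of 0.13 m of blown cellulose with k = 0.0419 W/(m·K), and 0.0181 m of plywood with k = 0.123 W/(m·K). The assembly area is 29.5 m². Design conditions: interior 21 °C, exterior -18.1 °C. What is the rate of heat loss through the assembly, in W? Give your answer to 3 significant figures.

355 W

0.13/0.0419 = 3.103
0.0181/0.123 = 0.1472
R_total = 3.103 + 0.1472 = 3.25 m²·K/W
Q = A·ΔT/R = 29.5 × (21 − (-18.1)) / 3.25 = 354.9 W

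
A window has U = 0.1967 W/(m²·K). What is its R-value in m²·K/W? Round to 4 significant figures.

R = 1/U = 1/0.1967 = 5.0839

5.084 m²·K/W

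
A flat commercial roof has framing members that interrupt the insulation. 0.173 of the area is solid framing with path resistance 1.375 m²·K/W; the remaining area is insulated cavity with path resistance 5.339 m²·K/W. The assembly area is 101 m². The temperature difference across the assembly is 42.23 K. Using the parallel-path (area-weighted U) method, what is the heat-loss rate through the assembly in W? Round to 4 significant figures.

1197 W

U_eff = 0.827/5.339 + 0.173/1.375 = 0.1549 + 0.12582 = 0.28072
R_eff = 1/U_eff = 3.5623 m²·K/W
Q = 101 × 42.23 / 3.5623 = 1197.3 W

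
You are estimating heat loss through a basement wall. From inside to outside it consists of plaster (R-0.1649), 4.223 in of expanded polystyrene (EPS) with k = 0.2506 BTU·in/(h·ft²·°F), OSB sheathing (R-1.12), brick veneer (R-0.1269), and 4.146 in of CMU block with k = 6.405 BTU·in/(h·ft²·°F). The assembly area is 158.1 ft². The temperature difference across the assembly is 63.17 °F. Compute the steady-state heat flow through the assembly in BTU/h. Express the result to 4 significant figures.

4.223/0.2506 = 16.852
4.146/6.405 = 0.64731
R_total = 0.1649 + 16.852 + 1.12 + 0.1269 + 0.64731 = 18.911 ft²·°F·h/BTU
Q = A·ΔT/R = 158.1 × 63.17 / 18.911 = 528.12 BTU/h

528.1 BTU/h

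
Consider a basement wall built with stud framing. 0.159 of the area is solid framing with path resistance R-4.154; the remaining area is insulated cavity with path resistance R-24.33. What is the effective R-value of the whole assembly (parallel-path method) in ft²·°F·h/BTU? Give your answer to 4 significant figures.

13.73 ft²·°F·h/BTU

U_eff = 0.841/24.33 + 0.159/4.154 = 0.034566 + 0.038276 = 0.072843
R_eff = 1/U_eff = 13.728 ft²·°F·h/BTU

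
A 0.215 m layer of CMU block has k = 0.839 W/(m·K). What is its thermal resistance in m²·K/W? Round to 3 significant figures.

0.256 m²·K/W

R = L/k = 0.215/0.839 = 0.2563 m²·K/W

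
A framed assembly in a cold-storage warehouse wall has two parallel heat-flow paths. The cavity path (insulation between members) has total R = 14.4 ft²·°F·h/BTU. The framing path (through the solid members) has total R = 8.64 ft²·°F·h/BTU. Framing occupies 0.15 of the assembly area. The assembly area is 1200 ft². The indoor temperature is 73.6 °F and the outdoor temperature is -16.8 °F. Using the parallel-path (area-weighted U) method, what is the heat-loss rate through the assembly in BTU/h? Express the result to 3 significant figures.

8290 BTU/h

U_eff = 0.85/14.4 + 0.15/8.64 = 0.05903 + 0.01736 = 0.07639
R_eff = 1/U_eff = 13.09 ft²·°F·h/BTU
Q = 1200 × (73.6 − (-16.8)) / 13.09 = 8287 BTU/h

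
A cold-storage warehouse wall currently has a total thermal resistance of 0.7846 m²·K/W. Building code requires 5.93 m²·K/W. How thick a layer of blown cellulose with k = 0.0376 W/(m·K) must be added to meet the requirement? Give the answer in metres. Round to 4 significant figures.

ΔR = 5.93 − 0.7846 = 5.1454 m²·K/W
L = ΔR × k = 5.1454 × 0.0376 = 0.19347 m

0.1935 m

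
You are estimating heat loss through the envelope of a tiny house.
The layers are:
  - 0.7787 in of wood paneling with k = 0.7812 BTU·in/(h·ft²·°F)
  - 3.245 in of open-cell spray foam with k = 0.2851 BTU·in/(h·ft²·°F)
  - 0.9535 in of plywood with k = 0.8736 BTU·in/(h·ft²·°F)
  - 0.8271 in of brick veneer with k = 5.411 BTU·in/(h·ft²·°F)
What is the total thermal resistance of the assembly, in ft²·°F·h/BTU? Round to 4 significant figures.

0.7787/0.7812 = 0.9968
3.245/0.2851 = 11.382
0.9535/0.8736 = 1.0915
0.8271/5.411 = 0.15286
R_total = 0.9968 + 11.382 + 1.0915 + 0.15286 = 13.623 ft²·°F·h/BTU

13.62 ft²·°F·h/BTU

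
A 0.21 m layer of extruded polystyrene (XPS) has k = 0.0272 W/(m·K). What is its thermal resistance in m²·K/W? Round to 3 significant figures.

R = L/k = 0.21/0.0272 = 7.721 m²·K/W

7.72 m²·K/W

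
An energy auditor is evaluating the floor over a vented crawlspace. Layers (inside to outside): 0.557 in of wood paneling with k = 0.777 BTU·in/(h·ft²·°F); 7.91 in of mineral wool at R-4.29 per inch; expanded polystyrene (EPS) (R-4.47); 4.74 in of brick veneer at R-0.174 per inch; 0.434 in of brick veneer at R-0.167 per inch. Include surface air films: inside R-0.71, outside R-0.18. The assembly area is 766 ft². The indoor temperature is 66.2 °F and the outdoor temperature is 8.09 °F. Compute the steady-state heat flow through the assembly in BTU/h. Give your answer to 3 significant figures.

1090 BTU/h

0.557/0.777 = 0.7169
7.91 × 4.29 = 33.93
4.74 × 0.174 = 0.8248
0.434 × 0.167 = 0.07248
R_total = 0.71 + 0.7169 + 33.93 + 4.47 + 0.8248 + 0.07248 + 0.18 = 40.91 ft²·°F·h/BTU
Q = A·ΔT/R = 766 × (66.2 − 8.09) / 40.91 = 1088 BTU/h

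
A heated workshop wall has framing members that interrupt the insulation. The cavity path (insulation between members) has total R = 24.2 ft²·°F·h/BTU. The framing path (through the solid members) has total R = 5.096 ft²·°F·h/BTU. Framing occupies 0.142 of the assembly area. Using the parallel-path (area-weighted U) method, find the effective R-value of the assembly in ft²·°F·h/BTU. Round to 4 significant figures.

U_eff = 0.858/24.2 + 0.142/5.096 = 0.035455 + 0.027865 = 0.06332
R_eff = 1/U_eff = 15.793 ft²·°F·h/BTU

15.79 ft²·°F·h/BTU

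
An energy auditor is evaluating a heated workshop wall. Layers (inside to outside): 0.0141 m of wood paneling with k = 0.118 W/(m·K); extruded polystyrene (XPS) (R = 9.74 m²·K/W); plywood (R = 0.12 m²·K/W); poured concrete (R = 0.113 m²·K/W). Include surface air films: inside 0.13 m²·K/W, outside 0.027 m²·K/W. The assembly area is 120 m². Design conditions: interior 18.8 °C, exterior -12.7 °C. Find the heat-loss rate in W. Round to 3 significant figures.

369 W

0.0141/0.118 = 0.1195
R_total = 0.13 + 0.1195 + 9.74 + 0.12 + 0.113 + 0.027 = 10.25 m²·K/W
Q = A·ΔT/R = 120 × (18.8 − (-12.7)) / 10.25 = 368.8 W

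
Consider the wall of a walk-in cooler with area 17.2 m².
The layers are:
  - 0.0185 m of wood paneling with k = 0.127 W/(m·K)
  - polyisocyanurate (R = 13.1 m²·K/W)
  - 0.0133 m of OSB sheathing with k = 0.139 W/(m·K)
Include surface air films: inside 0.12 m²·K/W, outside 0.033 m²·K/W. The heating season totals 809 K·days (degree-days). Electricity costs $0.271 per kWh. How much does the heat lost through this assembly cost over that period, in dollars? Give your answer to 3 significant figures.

6.71 dollars

0.0185/0.127 = 0.1457
0.0133/0.139 = 0.09568
R_total = 0.12 + 0.1457 + 13.1 + 0.09568 + 0.033 = 13.49 m²·K/W
E = A × HDD × 24 / R / 1000 = 17.2 × 809 × 24 / 13.49 / 1000 = 24.75 kWh
Cost = 24.75 × 0.271 = $6.707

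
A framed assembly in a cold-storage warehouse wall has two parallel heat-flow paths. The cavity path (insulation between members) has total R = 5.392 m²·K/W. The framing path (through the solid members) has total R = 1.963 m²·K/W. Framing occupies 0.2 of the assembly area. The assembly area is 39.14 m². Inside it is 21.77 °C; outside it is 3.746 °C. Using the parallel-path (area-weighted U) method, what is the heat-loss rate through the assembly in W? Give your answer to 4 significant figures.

176.5 W

U_eff = 0.8/5.392 + 0.2/1.963 = 0.14837 + 0.10188 = 0.25025
R_eff = 1/U_eff = 3.996 m²·K/W
Q = 39.14 × (21.77 − 3.746) / 3.996 = 176.54 W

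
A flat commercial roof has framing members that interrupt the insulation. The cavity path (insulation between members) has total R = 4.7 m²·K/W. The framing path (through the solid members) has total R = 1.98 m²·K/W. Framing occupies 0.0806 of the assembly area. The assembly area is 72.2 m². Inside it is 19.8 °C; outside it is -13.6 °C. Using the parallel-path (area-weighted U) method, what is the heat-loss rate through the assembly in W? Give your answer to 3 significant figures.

U_eff = 0.9194/4.7 + 0.0806/1.98 = 0.1956 + 0.04071 = 0.2363
R_eff = 1/U_eff = 4.231 m²·K/W
Q = 72.2 × (19.8 − (-13.6)) / 4.231 = 569.9 W

570 W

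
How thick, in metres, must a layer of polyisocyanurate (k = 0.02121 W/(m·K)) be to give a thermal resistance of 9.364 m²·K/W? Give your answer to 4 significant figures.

0.1986 m

L = R·k = 9.364 × 0.02121 = 0.19861 m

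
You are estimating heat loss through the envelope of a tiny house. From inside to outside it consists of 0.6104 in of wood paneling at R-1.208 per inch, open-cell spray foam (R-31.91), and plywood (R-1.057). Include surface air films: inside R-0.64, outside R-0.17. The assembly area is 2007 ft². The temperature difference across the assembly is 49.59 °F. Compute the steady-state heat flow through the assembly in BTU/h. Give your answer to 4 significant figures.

2884 BTU/h

0.6104 × 1.208 = 0.73736
R_total = 0.64 + 0.73736 + 31.91 + 1.057 + 0.17 = 34.514 ft²·°F·h/BTU
Q = A·ΔT/R = 2007 × 49.59 / 34.514 = 2883.6 BTU/h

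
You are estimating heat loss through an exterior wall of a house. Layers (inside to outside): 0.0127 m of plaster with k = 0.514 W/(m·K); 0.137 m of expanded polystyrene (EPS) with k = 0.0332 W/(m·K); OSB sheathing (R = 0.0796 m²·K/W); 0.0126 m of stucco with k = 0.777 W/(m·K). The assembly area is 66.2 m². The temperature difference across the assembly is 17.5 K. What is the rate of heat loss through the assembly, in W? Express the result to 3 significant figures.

0.0127/0.514 = 0.02471
0.137/0.0332 = 4.127
0.0126/0.777 = 0.01622
R_total = 0.02471 + 4.127 + 0.0796 + 0.01622 = 4.247 m²·K/W
Q = A·ΔT/R = 66.2 × 17.5 / 4.247 = 272.8 W

273 W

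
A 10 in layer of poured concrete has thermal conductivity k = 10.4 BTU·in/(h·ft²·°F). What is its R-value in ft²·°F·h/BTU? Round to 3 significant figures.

0.962 ft²·°F·h/BTU

R = L/k = 10/10.4 = 0.9615 ft²·°F·h/BTU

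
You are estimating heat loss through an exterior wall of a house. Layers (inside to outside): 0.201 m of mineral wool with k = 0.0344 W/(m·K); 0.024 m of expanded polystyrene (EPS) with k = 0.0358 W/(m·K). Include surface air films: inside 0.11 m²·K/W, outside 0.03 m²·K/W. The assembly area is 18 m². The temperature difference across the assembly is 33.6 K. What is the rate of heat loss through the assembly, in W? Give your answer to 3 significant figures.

90.9 W

0.201/0.0344 = 5.843
0.024/0.0358 = 0.6704
R_total = 0.11 + 5.843 + 0.6704 + 0.03 = 6.653 m²·K/W
Q = A·ΔT/R = 18 × 33.6 / 6.653 = 90.9 W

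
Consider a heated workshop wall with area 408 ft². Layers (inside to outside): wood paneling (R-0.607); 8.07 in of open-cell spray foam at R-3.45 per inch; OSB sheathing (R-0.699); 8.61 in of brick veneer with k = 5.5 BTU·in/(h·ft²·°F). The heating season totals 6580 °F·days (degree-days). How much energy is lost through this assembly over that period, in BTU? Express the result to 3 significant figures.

2100000 BTU

8.07 × 3.45 = 27.84
8.61/5.5 = 1.565
R_total = 0.607 + 27.84 + 0.699 + 1.565 = 30.71 ft²·°F·h/BTU
E = A × HDD × 24 / R = 408 × 6580 × 24 / 30.71 = 2098000 BTU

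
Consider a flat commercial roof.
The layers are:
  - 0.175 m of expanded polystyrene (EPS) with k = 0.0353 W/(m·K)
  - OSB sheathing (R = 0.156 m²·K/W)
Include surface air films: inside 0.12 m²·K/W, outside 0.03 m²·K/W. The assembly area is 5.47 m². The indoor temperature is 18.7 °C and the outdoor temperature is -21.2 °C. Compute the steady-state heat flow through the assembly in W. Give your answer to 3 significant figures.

41.5 W

0.175/0.0353 = 4.958
R_total = 0.12 + 4.958 + 0.156 + 0.03 = 5.264 m²·K/W
Q = A·ΔT/R = 5.47 × (18.7 − (-21.2)) / 5.264 = 41.47 W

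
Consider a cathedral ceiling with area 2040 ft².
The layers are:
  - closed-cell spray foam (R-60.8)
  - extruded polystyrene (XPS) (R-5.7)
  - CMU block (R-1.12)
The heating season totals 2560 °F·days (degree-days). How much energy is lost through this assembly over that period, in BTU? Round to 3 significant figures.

1850000 BTU

R_total = 60.8 + 5.7 + 1.12 = 67.62 ft²·°F·h/BTU
E = A × HDD × 24 / R = 2040 × 2560 × 24 / 67.62 = 1854000 BTU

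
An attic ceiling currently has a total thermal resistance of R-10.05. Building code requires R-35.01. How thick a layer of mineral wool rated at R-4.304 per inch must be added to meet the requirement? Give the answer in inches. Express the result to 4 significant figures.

ΔR = 35.01 − 10.05 = 24.96 ft²·°F·h/BTU
L = ΔR / (R/in) = 24.96/4.304 = 5.7993 in

5.799 in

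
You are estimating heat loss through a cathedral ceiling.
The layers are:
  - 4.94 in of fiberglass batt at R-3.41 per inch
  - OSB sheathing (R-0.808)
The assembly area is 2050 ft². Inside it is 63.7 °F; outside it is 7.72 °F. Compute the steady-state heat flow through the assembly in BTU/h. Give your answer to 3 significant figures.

6500 BTU/h

4.94 × 3.41 = 16.85
R_total = 16.85 + 0.808 = 17.65 ft²·°F·h/BTU
Q = A·ΔT/R = 2050 × (63.7 − 7.72) / 17.65 = 6501 BTU/h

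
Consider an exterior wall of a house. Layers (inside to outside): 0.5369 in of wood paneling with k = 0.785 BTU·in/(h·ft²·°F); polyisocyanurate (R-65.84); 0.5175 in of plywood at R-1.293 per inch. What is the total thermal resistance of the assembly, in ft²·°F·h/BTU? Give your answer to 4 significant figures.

0.5369/0.785 = 0.68395
0.5175 × 1.293 = 0.66913
R_total = 0.68395 + 65.84 + 0.66913 = 67.193 ft²·°F·h/BTU

67.19 ft²·°F·h/BTU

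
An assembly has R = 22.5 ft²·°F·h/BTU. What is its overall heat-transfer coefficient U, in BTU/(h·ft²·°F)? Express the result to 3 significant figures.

0.0444 BTU/(h·ft²·°F)

U = 1/R = 1/22.5 = 0.04444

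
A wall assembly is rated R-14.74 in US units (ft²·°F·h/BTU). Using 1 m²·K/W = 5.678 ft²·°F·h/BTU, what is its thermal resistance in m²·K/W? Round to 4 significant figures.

2.596 m²·K/W

R_SI = 14.74/5.678 = 2.596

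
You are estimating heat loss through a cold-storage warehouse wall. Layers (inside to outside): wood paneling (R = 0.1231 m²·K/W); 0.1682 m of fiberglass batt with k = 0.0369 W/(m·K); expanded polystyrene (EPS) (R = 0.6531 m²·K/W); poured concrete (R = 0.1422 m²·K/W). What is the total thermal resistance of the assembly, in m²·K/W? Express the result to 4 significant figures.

5.477 m²·K/W

0.1682/0.0369 = 4.5583
R_total = 0.1231 + 4.5583 + 0.6531 + 0.1422 = 5.4767 m²·K/W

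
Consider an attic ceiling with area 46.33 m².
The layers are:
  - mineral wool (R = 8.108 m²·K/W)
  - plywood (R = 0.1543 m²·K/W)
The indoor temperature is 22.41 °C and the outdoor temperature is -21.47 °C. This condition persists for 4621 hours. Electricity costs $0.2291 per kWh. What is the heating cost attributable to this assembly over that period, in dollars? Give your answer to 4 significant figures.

R_total = 8.108 + 0.1543 = 8.2623 m²·K/W
Q = 46.33 × (22.41 − (-21.47)) / 8.2623 = 246.05 W
E = 246.05 W × 4621 h / 1000 = 1137 kWh
Cost = 1137 × 0.2291 = $260.49

260.5 dollars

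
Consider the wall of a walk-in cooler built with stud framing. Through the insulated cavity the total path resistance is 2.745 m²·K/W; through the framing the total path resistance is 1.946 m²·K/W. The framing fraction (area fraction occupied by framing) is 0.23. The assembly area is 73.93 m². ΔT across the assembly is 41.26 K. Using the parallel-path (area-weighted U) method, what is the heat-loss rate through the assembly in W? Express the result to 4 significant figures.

1216 W

U_eff = 0.77/2.745 + 0.23/1.946 = 0.28051 + 0.11819 = 0.3987
R_eff = 1/U_eff = 2.5081 m²·K/W
Q = 73.93 × 41.26 / 2.5081 = 1216.2 W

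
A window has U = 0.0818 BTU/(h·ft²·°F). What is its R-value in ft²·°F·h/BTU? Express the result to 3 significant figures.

12.2 ft²·°F·h/BTU

R = 1/U = 1/0.0818 = 12.22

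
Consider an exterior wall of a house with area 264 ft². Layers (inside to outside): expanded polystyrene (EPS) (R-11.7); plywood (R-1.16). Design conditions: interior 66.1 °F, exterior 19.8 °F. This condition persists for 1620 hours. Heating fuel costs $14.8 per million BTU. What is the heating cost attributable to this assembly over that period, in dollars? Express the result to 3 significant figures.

22.8 dollars

R_total = 11.7 + 1.16 = 12.86 ft²·°F·h/BTU
Q = 264 × (66.1 − 19.8) / 12.86 = 950.5 BTU/h
E = 950.5 × 1620 = 1540000 BTU
Cost = 1540000/10⁶ × 14.8 = $22.79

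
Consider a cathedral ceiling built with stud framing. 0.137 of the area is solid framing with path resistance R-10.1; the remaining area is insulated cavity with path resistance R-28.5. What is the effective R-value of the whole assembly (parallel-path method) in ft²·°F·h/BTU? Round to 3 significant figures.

U_eff = 0.863/28.5 + 0.137/10.1 = 0.03028 + 0.01356 = 0.04385
R_eff = 1/U_eff = 22.81 ft²·°F·h/BTU

22.8 ft²·°F·h/BTU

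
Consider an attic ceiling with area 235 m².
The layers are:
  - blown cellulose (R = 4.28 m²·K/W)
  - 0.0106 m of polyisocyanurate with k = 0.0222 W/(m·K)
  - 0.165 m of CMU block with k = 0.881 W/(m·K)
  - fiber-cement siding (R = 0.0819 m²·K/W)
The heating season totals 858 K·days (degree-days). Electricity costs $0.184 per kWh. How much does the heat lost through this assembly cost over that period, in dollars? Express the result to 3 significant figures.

177 dollars

0.0106/0.0222 = 0.4775
0.165/0.881 = 0.1873
R_total = 4.28 + 0.4775 + 0.1873 + 0.0819 = 5.027 m²·K/W
E = A × HDD × 24 / R / 1000 = 235 × 858 × 24 / 5.027 / 1000 = 962.7 kWh
Cost = 962.7 × 0.184 = $177.1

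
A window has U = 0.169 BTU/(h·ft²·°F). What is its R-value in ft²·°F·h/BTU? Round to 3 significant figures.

5.92 ft²·°F·h/BTU

R = 1/U = 1/0.169 = 5.917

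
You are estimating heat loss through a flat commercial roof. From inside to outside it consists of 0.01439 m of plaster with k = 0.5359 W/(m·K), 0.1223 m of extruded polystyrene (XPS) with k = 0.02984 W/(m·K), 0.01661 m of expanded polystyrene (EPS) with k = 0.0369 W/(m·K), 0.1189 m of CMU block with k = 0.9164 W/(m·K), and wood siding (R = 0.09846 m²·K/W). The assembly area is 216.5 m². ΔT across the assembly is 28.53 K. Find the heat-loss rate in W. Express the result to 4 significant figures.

0.01439/0.5359 = 0.026852
0.1223/0.02984 = 4.0985
0.01661/0.0369 = 0.45014
0.1189/0.9164 = 0.12975
R_total = 0.026852 + 4.0985 + 0.45014 + 0.12975 + 0.09846 = 4.8037 m²·K/W
Q = A·ΔT/R = 216.5 × 28.53 / 4.8037 = 1285.8 W

1286 W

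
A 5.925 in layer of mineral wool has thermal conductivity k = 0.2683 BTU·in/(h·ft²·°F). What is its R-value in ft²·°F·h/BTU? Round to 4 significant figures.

22.08 ft²·°F·h/BTU

R = L/k = 5.925/0.2683 = 22.083 ft²·°F·h/BTU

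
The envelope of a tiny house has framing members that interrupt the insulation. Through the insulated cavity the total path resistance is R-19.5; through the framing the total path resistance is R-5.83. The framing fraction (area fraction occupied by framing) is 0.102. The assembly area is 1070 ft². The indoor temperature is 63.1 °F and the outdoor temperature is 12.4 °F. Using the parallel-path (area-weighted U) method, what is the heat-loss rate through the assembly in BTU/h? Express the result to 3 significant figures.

3450 BTU/h

U_eff = 0.898/19.5 + 0.102/5.83 = 0.04605 + 0.0175 = 0.06355
R_eff = 1/U_eff = 15.74 ft²·°F·h/BTU
Q = 1070 × (63.1 − 12.4) / 15.74 = 3447 BTU/h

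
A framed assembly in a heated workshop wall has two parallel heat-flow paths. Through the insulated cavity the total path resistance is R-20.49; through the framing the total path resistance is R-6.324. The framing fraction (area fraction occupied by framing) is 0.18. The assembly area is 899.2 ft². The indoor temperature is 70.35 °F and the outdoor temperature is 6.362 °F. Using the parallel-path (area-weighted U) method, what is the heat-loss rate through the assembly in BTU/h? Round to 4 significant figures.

U_eff = 0.82/20.49 + 0.18/6.324 = 0.04002 + 0.028463 = 0.068483
R_eff = 1/U_eff = 14.602 ft²·°F·h/BTU
Q = 899.2 × (70.35 − 6.362) / 14.602 = 3940.3 BTU/h

3940 BTU/h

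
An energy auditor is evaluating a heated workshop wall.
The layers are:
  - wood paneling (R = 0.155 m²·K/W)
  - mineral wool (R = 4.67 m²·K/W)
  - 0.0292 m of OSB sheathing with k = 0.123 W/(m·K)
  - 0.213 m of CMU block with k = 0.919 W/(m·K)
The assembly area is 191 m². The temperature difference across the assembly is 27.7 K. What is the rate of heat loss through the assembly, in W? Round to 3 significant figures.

0.0292/0.123 = 0.2374
0.213/0.919 = 0.2318
R_total = 0.155 + 4.67 + 0.2374 + 0.2318 = 5.294 m²·K/W
Q = A·ΔT/R = 191 × 27.7 / 5.294 = 999.3 W

999 W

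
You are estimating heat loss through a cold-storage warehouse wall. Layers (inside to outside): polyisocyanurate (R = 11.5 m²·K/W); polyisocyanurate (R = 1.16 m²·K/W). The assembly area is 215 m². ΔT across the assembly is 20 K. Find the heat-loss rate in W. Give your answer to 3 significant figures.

340 W

R_total = 11.5 + 1.16 = 12.66 m²·K/W
Q = A·ΔT/R = 215 × 20 / 12.66 = 339.7 W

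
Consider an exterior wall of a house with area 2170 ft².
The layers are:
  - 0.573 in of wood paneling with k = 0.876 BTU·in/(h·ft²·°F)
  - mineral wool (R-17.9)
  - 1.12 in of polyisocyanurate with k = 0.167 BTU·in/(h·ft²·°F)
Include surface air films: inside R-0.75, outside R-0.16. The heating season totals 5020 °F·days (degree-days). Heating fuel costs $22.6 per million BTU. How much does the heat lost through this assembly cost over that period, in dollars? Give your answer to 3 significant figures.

0.573/0.876 = 0.6541
1.12/0.167 = 6.707
R_total = 0.75 + 0.6541 + 17.9 + 6.707 + 0.16 = 26.17 ft²·°F·h/BTU
E = A × HDD × 24 / R = 2170 × 5020 × 24 / 26.17 = 9990000 BTU
Cost = 9990000/10⁶ × 22.6 = $225.8

226 dollars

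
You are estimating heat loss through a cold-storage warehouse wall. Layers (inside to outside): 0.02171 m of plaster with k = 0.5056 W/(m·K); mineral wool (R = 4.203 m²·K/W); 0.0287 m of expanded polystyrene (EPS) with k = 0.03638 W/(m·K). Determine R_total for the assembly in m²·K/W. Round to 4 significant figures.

5.035 m²·K/W

0.02171/0.5056 = 0.042939
0.0287/0.03638 = 0.78889
R_total = 0.042939 + 4.203 + 0.78889 = 5.0348 m²·K/W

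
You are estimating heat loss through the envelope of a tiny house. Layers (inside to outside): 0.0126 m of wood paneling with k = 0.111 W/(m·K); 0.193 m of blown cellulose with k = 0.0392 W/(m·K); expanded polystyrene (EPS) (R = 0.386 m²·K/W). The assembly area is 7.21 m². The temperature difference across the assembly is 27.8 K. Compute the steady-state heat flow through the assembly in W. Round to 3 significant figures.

37.0 W

0.0126/0.111 = 0.1135
0.193/0.0392 = 4.923
R_total = 0.1135 + 4.923 + 0.386 = 5.423 m²·K/W
Q = A·ΔT/R = 7.21 × 27.8 / 5.423 = 36.96 W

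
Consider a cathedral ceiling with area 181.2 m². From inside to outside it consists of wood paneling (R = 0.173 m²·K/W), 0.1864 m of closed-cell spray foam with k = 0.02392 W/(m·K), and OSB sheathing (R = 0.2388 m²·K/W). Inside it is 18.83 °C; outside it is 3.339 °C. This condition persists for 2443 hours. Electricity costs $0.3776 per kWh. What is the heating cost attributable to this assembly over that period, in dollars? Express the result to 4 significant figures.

0.1864/0.02392 = 7.7926
R_total = 0.173 + 7.7926 + 0.2388 = 8.2044 m²·K/W
Q = 181.2 × (18.83 − 3.339) / 8.2044 = 342.13 W
E = 342.13 W × 2443 h / 1000 = 835.82 kWh
Cost = 835.82 × 0.3776 = $315.61

315.6 dollars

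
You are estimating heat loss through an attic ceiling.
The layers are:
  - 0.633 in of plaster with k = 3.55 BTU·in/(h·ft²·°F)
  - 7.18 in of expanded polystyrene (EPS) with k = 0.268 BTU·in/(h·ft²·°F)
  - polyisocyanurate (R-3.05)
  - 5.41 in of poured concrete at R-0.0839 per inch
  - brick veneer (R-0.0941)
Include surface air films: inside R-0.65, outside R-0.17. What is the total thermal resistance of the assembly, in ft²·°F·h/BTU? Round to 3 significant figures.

31.4 ft²·°F·h/BTU

0.633/3.55 = 0.1783
7.18/0.268 = 26.79
5.41 × 0.0839 = 0.4539
R_total = 0.65 + 0.1783 + 26.79 + 3.05 + 0.4539 + 0.0941 + 0.17 = 31.39 ft²·°F·h/BTU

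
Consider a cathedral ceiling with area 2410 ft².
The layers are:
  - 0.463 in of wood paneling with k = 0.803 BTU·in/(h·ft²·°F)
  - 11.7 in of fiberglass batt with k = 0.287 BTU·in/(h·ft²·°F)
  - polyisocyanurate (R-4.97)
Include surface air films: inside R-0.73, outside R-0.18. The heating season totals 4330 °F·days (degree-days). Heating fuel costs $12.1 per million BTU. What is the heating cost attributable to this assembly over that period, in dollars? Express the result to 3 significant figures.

64.2 dollars

0.463/0.803 = 0.5766
11.7/0.287 = 40.77
R_total = 0.73 + 0.5766 + 40.77 + 4.97 + 0.18 = 47.22 ft²·°F·h/BTU
E = A × HDD × 24 / R = 2410 × 4330 × 24 / 47.22 = 5303000 BTU
Cost = 5303000/10⁶ × 12.1 = $64.17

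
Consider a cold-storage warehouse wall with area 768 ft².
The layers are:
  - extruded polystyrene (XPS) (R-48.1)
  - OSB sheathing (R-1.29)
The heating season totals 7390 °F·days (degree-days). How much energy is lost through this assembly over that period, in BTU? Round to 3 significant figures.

2760000 BTU

R_total = 48.1 + 1.29 = 49.39 ft²·°F·h/BTU
E = A × HDD × 24 / R = 768 × 7390 × 24 / 49.39 = 2758000 BTU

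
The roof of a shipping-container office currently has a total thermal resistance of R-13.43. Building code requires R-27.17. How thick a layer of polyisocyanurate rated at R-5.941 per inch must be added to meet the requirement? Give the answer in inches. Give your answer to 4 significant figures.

2.313 in

ΔR = 27.17 − 13.43 = 13.74 ft²·°F·h/BTU
L = ΔR / (R/in) = 13.74/5.941 = 2.3127 in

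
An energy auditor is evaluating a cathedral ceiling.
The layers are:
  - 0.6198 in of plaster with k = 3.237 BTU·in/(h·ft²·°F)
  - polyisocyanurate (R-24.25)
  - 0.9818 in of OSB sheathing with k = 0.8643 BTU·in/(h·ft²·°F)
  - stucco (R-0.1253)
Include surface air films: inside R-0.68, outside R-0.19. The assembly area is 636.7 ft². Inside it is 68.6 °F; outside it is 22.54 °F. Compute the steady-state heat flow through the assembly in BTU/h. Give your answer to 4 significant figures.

1104 BTU/h

0.6198/3.237 = 0.19147
0.9818/0.8643 = 1.1359
R_total = 0.68 + 0.19147 + 24.25 + 1.1359 + 0.1253 + 0.19 = 26.573 ft²·°F·h/BTU
Q = A·ΔT/R = 636.7 × (68.6 − 22.54) / 26.573 = 1103.6 BTU/h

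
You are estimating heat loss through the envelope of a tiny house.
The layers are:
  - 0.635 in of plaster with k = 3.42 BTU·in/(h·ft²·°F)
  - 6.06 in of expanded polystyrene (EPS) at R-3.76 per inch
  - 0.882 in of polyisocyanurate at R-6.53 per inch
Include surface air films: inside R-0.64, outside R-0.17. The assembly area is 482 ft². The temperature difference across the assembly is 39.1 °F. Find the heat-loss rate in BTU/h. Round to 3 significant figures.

0.635/3.42 = 0.1857
6.06 × 3.76 = 22.79
0.882 × 6.53 = 5.759
R_total = 0.64 + 0.1857 + 22.79 + 5.759 + 0.17 = 29.54 ft²·°F·h/BTU
Q = A·ΔT/R = 482 × 39.1 / 29.54 = 638 BTU/h

638 BTU/h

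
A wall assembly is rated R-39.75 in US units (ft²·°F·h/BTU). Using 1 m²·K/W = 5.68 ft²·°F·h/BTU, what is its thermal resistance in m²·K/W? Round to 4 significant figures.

6.998 m²·K/W

R_SI = 39.75/5.68 = 6.9982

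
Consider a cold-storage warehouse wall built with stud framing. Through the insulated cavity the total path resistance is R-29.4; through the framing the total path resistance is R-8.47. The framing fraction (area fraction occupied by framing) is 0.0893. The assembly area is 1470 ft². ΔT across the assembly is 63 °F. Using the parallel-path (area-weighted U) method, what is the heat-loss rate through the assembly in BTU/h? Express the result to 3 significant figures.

3850 BTU/h

U_eff = 0.9107/29.4 + 0.0893/8.47 = 0.03098 + 0.01054 = 0.04152
R_eff = 1/U_eff = 24.09 ft²·°F·h/BTU
Q = 1470 × 63 / 24.09 = 3845 BTU/h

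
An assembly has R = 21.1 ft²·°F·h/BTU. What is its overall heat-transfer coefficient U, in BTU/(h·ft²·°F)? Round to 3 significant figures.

U = 1/R = 1/21.1 = 0.04739

0.0474 BTU/(h·ft²·°F)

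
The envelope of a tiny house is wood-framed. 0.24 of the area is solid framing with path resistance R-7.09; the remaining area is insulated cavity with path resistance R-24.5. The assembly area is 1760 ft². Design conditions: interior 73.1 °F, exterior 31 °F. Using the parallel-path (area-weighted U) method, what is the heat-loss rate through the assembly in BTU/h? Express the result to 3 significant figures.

U_eff = 0.76/24.5 + 0.24/7.09 = 0.03102 + 0.03385 = 0.06487
R_eff = 1/U_eff = 15.42 ft²·°F·h/BTU
Q = 1760 × (73.1 − 31) / 15.42 = 4807 BTU/h

4810 BTU/h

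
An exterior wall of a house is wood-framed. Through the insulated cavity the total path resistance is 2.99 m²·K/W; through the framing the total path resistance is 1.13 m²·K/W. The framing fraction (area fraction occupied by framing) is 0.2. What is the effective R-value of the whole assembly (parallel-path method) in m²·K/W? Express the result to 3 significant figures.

U_eff = 0.8/2.99 + 0.2/1.13 = 0.2676 + 0.177 = 0.4445
R_eff = 1/U_eff = 2.249 m²·K/W

2.25 m²·K/W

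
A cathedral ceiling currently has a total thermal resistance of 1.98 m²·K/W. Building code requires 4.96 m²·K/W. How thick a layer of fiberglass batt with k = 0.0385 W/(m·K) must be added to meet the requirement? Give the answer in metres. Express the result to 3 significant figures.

ΔR = 4.96 − 1.98 = 2.98 m²·K/W
L = ΔR × k = 2.98 × 0.0385 = 0.1147 m

0.115 m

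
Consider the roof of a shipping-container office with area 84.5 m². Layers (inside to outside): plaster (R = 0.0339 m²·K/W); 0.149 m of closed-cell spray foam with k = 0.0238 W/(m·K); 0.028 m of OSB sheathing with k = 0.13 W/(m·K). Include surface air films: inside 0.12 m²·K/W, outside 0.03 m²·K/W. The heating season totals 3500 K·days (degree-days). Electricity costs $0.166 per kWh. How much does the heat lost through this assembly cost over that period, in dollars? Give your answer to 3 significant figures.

177 dollars

0.149/0.0238 = 6.261
0.028/0.13 = 0.2154
R_total = 0.12 + 0.0339 + 6.261 + 0.2154 + 0.03 = 6.66 m²·K/W
E = A × HDD × 24 / R / 1000 = 84.5 × 3500 × 24 / 6.66 / 1000 = 1066 kWh
Cost = 1066 × 0.166 = $176.9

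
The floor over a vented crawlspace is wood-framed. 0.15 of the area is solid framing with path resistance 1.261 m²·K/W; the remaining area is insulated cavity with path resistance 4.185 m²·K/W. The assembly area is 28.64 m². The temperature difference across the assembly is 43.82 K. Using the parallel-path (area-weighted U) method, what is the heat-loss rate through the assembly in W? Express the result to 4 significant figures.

404.2 W

U_eff = 0.85/4.185 + 0.15/1.261 = 0.20311 + 0.11895 = 0.32206
R_eff = 1/U_eff = 3.105 m²·K/W
Q = 28.64 × 43.82 / 3.105 = 404.19 W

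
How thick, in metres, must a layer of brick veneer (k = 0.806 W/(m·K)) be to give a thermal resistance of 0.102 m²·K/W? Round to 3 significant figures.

0.0822 m

L = R·k = 0.102 × 0.806 = 0.08221 m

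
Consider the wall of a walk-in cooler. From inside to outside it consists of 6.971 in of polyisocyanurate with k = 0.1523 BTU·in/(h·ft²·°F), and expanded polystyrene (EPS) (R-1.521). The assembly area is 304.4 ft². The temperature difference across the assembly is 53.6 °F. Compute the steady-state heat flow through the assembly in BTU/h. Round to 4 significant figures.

6.971/0.1523 = 45.772
R_total = 45.772 + 1.521 = 47.293 ft²·°F·h/BTU
Q = A·ΔT/R = 304.4 × 53.6 / 47.293 = 345 BTU/h

345.0 BTU/h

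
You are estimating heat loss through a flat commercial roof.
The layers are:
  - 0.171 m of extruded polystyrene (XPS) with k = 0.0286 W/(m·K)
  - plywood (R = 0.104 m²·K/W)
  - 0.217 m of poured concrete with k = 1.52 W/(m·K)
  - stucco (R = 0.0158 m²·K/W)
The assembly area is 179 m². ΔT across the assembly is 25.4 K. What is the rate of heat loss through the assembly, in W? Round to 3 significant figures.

728 W

0.171/0.0286 = 5.979
0.217/1.52 = 0.1428
R_total = 5.979 + 0.104 + 0.1428 + 0.0158 = 6.242 m²·K/W
Q = A·ΔT/R = 179 × 25.4 / 6.242 = 728.4 W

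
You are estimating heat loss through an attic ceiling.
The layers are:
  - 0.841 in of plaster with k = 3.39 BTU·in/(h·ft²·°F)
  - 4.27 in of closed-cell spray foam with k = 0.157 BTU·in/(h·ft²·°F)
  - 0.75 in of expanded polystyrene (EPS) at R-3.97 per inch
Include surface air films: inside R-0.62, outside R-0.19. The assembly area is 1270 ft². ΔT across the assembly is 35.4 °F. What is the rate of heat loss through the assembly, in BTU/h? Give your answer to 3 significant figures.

0.841/3.39 = 0.2481
4.27/0.157 = 27.2
0.75 × 3.97 = 2.978
R_total = 0.62 + 0.2481 + 27.2 + 2.978 + 0.19 = 31.23 ft²·°F·h/BTU
Q = A·ΔT/R = 1270 × 35.4 / 31.23 = 1439 BTU/h

1440 BTU/h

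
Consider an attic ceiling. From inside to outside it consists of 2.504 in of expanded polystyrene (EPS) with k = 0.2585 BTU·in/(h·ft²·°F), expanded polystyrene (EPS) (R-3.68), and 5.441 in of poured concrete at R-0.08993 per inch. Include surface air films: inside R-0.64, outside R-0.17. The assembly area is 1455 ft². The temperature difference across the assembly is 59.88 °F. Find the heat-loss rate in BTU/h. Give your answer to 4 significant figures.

2.504/0.2585 = 9.6867
5.441 × 0.08993 = 0.48931
R_total = 0.64 + 9.6867 + 3.68 + 0.48931 + 0.17 = 14.666 ft²·°F·h/BTU
Q = A·ΔT/R = 1455 × 59.88 / 14.666 = 5940.7 BTU/h

5941 BTU/h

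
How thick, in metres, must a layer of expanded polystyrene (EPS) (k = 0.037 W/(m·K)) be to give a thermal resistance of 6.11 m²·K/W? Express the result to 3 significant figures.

L = R·k = 6.11 × 0.037 = 0.2261 m

0.226 m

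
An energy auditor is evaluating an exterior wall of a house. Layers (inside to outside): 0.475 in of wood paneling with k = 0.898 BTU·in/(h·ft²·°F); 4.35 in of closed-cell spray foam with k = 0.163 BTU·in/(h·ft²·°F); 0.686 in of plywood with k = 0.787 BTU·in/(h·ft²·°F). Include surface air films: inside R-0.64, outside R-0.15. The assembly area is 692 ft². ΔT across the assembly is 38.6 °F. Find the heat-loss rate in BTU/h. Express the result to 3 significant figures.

0.475/0.898 = 0.529
4.35/0.163 = 26.69
0.686/0.787 = 0.8717
R_total = 0.64 + 0.529 + 26.69 + 0.8717 + 0.15 = 28.88 ft²·°F·h/BTU
Q = A·ΔT/R = 692 × 38.6 / 28.88 = 925 BTU/h

925 BTU/h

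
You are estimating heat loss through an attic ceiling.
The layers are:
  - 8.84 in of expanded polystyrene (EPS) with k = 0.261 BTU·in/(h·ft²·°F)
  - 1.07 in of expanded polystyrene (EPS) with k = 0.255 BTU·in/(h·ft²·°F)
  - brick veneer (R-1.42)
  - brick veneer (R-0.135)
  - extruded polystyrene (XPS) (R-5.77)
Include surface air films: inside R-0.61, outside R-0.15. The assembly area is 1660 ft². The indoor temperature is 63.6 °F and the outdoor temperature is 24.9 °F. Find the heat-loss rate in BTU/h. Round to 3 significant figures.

8.84/0.261 = 33.87
1.07/0.255 = 4.196
R_total = 0.61 + 33.87 + 4.196 + 1.42 + 0.135 + 5.77 + 0.15 = 46.15 ft²·°F·h/BTU
Q = A·ΔT/R = 1660 × (63.6 − 24.9) / 46.15 = 1392 BTU/h

1390 BTU/h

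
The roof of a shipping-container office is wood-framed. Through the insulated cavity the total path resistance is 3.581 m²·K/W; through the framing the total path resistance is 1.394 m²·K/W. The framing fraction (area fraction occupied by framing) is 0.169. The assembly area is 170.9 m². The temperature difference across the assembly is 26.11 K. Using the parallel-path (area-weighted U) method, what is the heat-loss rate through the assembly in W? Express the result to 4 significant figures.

U_eff = 0.831/3.581 + 0.169/1.394 = 0.23206 + 0.12123 = 0.35329
R_eff = 1/U_eff = 2.8305 m²·K/W
Q = 170.9 × 26.11 / 2.8305 = 1576.5 W

1576 W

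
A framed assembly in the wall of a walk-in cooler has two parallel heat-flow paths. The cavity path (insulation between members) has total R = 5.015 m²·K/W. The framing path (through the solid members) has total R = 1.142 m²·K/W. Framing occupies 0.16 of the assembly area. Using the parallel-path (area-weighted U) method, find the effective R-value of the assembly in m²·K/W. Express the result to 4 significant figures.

U_eff = 0.84/5.015 + 0.16/1.142 = 0.1675 + 0.14011 = 0.3076
R_eff = 1/U_eff = 3.2509 m²·K/W

3.251 m²·K/W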